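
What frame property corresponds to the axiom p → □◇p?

Suppose p→□◇p is valid. Take Rxy and set V(p)={x}. Then p at x, so □◇p at x, so ◇p at y, so some z with Ryz has p; z=x, i.e. Ryx.

symmetry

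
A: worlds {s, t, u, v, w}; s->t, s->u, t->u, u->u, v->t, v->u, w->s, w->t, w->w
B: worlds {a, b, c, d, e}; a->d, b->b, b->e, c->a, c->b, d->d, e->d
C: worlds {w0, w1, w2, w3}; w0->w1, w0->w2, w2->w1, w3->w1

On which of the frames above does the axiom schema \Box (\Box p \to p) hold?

none

The schema corresponds to shift-reflexivity: \forall x \forall y (Rxy \to Ryy).
A: fails — Rwt but not Rtt.
B: fails — Rbe but not Ree.
C: fails — Rw0w1 but not Rw1w1.
Valid on no frame.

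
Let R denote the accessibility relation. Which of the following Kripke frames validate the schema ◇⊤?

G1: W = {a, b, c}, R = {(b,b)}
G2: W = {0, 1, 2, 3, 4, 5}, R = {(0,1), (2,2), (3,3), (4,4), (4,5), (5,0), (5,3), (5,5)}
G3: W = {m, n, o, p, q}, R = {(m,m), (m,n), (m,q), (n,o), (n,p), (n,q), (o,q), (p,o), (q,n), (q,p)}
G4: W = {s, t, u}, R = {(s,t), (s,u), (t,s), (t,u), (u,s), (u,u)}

G3, G4

Frame correspondent (Sahlqvist): ∀x ∃y Rxy — i.e. seriality.
G1: fails — world a has no successor.
G2: fails — world 1 has no successor.
G3: satisfies the condition.
G4: satisfies the condition.
Valid on: G3, G4.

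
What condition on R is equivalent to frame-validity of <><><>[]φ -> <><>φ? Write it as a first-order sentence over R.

forall x forall y (x R^3 y -> exists w (yRw & x R^2 w))

This is a Sahlqvist (Geach-type) schema ◇^3□^1φ → □^0◇^2φ.
Minimal-valuation argument: fix x; take any y with xR^3y and any z with xR^0z. Set V(φ) to the set of worlds R-reachable from y in exactly 1 step. Then □^1φ holds at y, so the antecedent holds at x; validity forces ◇^2φ at z, giving a w with zR^2w and yR^1w.
First-order correspondent: forall x forall y (x R^3 y -> exists w (yRw & x R^2 w)).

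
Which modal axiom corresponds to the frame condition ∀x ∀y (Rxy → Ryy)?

This is shift-reflexivity; the standard corresponding axiom is T□: □(□s → s).
Suppose □(□s→s) is valid. Take Rxy and set V(s)={w : Ryw}. Then at y, □s holds; since □(□s→s) at x, □s→s at y, so s at y, i.e. Ryy.

□(□s → s)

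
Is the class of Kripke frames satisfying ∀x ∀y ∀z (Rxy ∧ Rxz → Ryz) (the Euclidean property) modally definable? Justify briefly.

This is a Sahlqvist condition; the 5 axiom ◇q → □◇q defines it.
Suppose ◇q→□◇q is valid. Take Rxy, Rxz and set V(q)={y}. Then ◇q at x, so □◇q at x, so ◇q at z, so some w with Rzw has q; w=y, i.e. Rzy. By symmetry of the argument, Ryz.

Yes — defined by ◇q → □◇q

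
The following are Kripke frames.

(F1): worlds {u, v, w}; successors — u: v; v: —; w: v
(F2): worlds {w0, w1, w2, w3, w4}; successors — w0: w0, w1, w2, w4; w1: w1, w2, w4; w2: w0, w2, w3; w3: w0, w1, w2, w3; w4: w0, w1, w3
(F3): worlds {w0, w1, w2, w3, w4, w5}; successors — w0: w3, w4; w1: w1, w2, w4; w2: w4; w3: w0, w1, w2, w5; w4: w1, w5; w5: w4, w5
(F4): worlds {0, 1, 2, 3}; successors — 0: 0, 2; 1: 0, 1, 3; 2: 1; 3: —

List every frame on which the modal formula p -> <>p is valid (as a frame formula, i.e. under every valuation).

none

Frame correspondent (Sahlqvist): forall x Rxx — i.e. reflexivity.
(F1): fails — world u does not see itself.
(F2): fails — world w4 does not see itself.
(F3): fails — world w0 does not see itself.
(F4): fails — world 2 does not see itself.
Valid on no frame.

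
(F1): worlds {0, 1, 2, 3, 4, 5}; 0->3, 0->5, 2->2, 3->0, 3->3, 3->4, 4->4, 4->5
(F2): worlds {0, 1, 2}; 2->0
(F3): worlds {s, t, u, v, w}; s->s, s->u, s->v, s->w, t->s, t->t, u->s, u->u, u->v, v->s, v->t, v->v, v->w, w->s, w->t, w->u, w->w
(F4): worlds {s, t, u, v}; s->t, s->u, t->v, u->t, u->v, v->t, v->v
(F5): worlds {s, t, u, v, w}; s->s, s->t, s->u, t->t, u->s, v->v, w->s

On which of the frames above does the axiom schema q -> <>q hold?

Frame correspondent (Sahlqvist): forall x Rxx — i.e. reflexivity.
(F1): fails — world 0 does not see itself.
(F2): fails — world 0 does not see itself.
(F3): holds.
(F4): fails — world s does not see itself.
(F5): fails — world u does not see itself.

(F3)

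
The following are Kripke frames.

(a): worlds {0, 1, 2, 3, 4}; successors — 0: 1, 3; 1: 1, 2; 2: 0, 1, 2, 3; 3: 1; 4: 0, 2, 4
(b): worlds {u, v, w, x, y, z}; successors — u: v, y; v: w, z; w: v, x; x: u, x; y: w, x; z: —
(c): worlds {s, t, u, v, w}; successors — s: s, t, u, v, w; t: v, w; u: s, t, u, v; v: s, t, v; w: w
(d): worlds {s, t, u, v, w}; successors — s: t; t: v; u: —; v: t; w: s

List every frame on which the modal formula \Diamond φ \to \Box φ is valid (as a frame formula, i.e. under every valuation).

This is the axiom for partial functionality; its first-order frame correspondent is \forall x \forall y \forall z (Rxy \wedge Rxz \to y = z).
(a): fails — 0 sees both 1 and 3.
(b): fails — u sees both v and y.
(c): fails — s sees both s and t.
(d): condition met.
Valid on: (d).

(d)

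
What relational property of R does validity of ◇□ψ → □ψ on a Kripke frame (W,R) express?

This schema is equivalent to the 5 axiom ◇ψ → □◇ψ.
Its frame correspondent is the Euclidean property — ∀x ∀y ∀z (Rxy ∧ Rxz → Ryz).

the Euclidean property: ∀x ∀y ∀z (Rxy ∧ Rxz → Ryz)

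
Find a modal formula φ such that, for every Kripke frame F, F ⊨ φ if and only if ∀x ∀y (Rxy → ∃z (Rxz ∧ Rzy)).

□□p → □p

This is density; the standard corresponding axiom is C4: □□p → □p.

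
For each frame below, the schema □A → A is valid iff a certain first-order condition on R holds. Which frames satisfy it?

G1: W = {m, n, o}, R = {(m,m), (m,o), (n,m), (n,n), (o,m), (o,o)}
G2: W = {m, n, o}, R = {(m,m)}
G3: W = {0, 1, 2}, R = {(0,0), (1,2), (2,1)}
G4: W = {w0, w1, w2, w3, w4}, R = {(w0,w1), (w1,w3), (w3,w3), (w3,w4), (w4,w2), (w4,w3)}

This is the axiom for reflexivity; its first-order frame correspondent is ∀x Rxx.
G1: condition met.
G2: fails — world n does not see itself.
G3: fails — world 1 does not see itself.
G4: fails — world w0 does not see itself.

G1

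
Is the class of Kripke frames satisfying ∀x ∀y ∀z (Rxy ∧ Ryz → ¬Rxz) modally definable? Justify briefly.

Not modally definable

If a class were modally definable it would be closed under surjective bounded morphisms (Goldblatt–Thomason).
The 3-cycle (worlds a,b,c with a→b→c→a) is intransitive. Mapping every world to a single reflexive point • is a surjective bounded morphism; the reflexive point is not intransitive (R••∧R•• but R••).
So no modal formula (or set of formulas) defines exactly the intransitive frames.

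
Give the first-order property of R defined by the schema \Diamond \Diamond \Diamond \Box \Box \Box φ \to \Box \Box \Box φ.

\forall x \forall y \forall z ((x R^3 y \wedge x R^3 z) \to \exists w (y R^3 w \wedge z = w))

This is a Sahlqvist (Geach-type) schema ◇^3□^3φ → □^3◇^0φ.
Minimal-valuation argument: fix x; take any y with xR^3y and any z with xR^3z. Set V(φ) to the set of worlds R-reachable from y in exactly 3 steps. Then □^3φ holds at y, so the antecedent holds at x; validity forces ◇^0φ at z, giving a w with zR^0w and yR^3w.
First-order correspondent: \forall x \forall y \forall z ((x R^3 y \wedge x R^3 z) \to \exists w (y R^3 w \wedge z = w)).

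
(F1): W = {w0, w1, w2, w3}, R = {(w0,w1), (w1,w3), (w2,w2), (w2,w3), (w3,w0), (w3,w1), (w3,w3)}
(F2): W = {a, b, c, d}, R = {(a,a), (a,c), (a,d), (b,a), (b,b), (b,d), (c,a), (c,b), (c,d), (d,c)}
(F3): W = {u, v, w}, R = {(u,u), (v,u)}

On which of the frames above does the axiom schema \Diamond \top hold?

The schema corresponds to seriality: \forall x \exists y Rxy.
(F1): condition met.
(F2): condition met.
(F3): fails — world w has no successor.
Valid on: (F1), (F2).

(F1), (F2)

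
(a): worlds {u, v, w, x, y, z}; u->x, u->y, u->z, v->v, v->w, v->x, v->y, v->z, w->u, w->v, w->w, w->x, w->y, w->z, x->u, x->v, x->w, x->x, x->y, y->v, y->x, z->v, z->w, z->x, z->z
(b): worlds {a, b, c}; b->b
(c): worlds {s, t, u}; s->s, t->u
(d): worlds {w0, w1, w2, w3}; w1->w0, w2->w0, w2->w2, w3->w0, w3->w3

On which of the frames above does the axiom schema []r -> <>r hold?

This is the axiom for seriality; its first-order frame correspondent is forall x exists y Rxy.
(a): holds.
(b): fails — world a has no successor.
(c): fails — world u has no successor.
(d): fails — world w0 has no successor.
Valid on: (a).

(a)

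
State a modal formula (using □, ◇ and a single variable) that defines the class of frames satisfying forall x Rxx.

This is reflexivity; the standard corresponding axiom is T: □s → s.
Suppose □s→s is valid. At any x set V(s)={w : Rxw}. Then □s holds at x, so s holds at x, i.e. Rxx.

□s → s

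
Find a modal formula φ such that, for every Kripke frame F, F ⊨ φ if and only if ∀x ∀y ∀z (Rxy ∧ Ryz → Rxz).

□p → □□p

A defining formula is □p → □□p (the 4 axiom).
Suppose □p→□□p is valid. Take Rxy, Ryz and set V(p)={w : Rxw}. Then □p at x, so □□p at x, so □p at y, so p at z, i.e. Rxz.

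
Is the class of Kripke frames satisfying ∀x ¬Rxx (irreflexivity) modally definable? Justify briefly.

No — not modally definable

Any modally definable frame class is closed under surjective bounded morphisms.
The 5-cycle (worlds a,b,c,d,e with a→b→c→d→e→a) is irreflexive, and the map sending every world to a single reflexive point • is a surjective bounded morphism (forth: every edge maps to (•,•); back: every world has a successor). So any modal formula valid on the 5-cycle is also valid on the reflexive point, which is not irreflexive.
So no modal formula (or set of formulas) defines exactly the irreflexive frames.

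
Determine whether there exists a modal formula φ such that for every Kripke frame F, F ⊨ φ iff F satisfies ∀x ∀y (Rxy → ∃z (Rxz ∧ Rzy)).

Definable; □□q → □q defines it

Yes: it is density, defined by the C4 schema □□q → □q.
Suppose □□q→□q is valid. Take Rxy and set V(q)={w : xR²w}. Then □□q at x, so □q at x, so q at y, i.e. ∃z(Rxz∧Rzy).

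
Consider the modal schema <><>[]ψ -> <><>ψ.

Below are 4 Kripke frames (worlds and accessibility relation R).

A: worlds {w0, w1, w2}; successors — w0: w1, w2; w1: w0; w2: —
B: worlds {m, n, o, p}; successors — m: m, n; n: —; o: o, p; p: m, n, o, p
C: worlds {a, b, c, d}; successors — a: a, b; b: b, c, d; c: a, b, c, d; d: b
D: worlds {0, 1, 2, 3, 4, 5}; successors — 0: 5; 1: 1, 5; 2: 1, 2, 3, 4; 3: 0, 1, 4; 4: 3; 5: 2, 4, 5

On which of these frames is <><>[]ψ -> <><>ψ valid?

Frame correspondent (Sahlqvist): forall x forall y (x R^2 y -> exists w (yRw & x R^2 w)) — i.e. a generalized confluence (Geach) condition.
A: fails — w0R²w0 but no w with w0Rw and w0R²w.
B: fails — mR²n but no w with nRw and mR²w.
C: holds.
D: fails — 0R²4 but no w with 4Rw and 0R²w.

C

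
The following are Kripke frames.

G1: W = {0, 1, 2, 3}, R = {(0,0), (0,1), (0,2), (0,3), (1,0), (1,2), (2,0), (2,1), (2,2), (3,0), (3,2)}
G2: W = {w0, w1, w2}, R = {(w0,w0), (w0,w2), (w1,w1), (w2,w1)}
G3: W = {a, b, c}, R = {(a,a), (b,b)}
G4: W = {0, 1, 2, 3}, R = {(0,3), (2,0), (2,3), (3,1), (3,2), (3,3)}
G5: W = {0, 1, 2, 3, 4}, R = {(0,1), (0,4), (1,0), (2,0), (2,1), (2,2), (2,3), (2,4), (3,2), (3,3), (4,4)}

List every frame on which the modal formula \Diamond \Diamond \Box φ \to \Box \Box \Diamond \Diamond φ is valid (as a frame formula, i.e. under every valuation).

G1, G3

This is the axiom for a generalized confluence (Geach) condition; its first-order frame correspondent is \forall x \forall y \forall z ((x R^2 y \wedge x R^2 z) \to \exists w (yRw \wedge z R^2 w)).
G1: satisfies the condition.
G2: fails — w0R²w0, w0R²w1 but no w with w0Rw and w1R²w.
G3: satisfies the condition.
G4: fails — 0R²1, 0R²1 but no w with 1Rw and 1R²w.
G5: fails — 1R²1, 1R²1 but no w with 1Rw and 1R²w.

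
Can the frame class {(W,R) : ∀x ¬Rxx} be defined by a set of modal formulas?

Modal frame validity is preserved under surjective bounded morphisms.
The 5-cycle (worlds w0,w1,w2,w3,w4 with w0→w1→w2→w3→w4→w0) is irreflexive, and the map sending every world to a single reflexive point • is a surjective bounded morphism (forth: every edge maps to (•,•); back: every world has a successor). So any modal formula valid on the 5-cycle is also valid on the reflexive point, which is not irreflexive.
So the class is not modally definable.

Not modally definable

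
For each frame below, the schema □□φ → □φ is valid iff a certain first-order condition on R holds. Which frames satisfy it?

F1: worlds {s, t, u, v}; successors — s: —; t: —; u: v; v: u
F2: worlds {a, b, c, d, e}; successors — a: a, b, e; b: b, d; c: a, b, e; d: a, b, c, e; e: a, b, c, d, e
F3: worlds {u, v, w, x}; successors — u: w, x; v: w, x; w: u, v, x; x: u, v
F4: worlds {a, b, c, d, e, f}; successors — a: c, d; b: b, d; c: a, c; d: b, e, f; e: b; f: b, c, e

This is the axiom for density; its first-order frame correspondent is ∀x ∀y (Rxy → ∃z (Rxz ∧ Rzy)).
F1: fails — Ruv but no z with Ruz and Rzv.
F2: condition met.
F3: fails — Ruw but no z with Ruz and Rzw.
F4: fails — Rfe but no z with Rfz and Rze.

F2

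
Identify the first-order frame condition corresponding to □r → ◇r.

seriality

This is the D axiom.
Its frame correspondent is seriality — ∀x ∃y Rxy.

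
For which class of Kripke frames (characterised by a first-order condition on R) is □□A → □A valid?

density: ∀x ∀y (Rxy → ∃z (Rxz ∧ Rzy))

Suppose □□A→□A is valid. Take Rxy and set V(A)={w : xR²w}. Then □□A at x, so □A at x, so A at y, i.e. ∃z(Rxz∧Rzy).
The converse is a direct semantic check.
So the correspondent is density.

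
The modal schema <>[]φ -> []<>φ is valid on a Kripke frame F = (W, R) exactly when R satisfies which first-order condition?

convergence: forall x forall y forall z (Rxy & Rxz -> exists w (Ryw & Rzw))

This schema is the .2 axiom.
It corresponds to convergence: forall x forall y forall z (Rxy & Rxz -> exists w (Ryw & Rzw)).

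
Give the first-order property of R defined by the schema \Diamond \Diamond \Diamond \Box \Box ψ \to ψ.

\forall x \forall y (x R^3 y \to \exists w (y R^2 w \wedge x = w))

This is a Sahlqvist (Geach-type) schema ◇^3□^2ψ → □^0◇^0ψ.
Minimal-valuation argument: fix x; take any y with xR^3y and any z with xR^0z. Set V(ψ) to the set of worlds R-reachable from y in exactly 2 steps. Then □^2ψ holds at y, so the antecedent holds at x; validity forces ◇^0ψ at z, giving a w with zR^0w and yR^2w.
First-order correspondent: \forall x \forall y (x R^3 y \to \exists w (y R^2 w \wedge x = w)).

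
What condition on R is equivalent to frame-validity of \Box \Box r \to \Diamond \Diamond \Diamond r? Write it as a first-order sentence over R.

This is a Sahlqvist (Geach-type) schema ◇^0□^2r → □^0◇^3r.
Minimal-valuation argument: fix x; take any y with xR^0y and any z with xR^0z. Set V(r) to the set of worlds R-reachable from y in exactly 2 steps. Then □^2r holds at y, so the antecedent holds at x; validity forces ◇^3r at z, giving a w with zR^3w and yR^2w.
First-order correspondent: \forall x \exists w (x R^2 w \wedge x R^3 w).

\forall x \exists w (x R^2 w \wedge x R^3 w)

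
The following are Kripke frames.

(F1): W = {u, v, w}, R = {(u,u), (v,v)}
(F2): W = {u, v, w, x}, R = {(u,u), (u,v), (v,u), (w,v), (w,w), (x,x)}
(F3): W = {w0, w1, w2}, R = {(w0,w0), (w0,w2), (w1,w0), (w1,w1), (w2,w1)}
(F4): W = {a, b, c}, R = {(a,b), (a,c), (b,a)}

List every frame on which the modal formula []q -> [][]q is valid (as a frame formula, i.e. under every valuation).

(F1)

The schema corresponds to transitivity: forall x forall y forall z (Rxy & Ryz -> Rxz).
(F1): ✓.
(F2): fails — Rvu and Ruv but not Rvv.
(F3): fails — Rw1w0 and Rw0w2 but not Rw1w2.
(F4): fails — Rab and Rba but not Raa.
Valid on: (F1).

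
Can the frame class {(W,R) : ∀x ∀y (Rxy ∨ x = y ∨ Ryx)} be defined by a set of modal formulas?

Not modally definable

Modal frame validity is preserved under disjoint unions.
Take 2 disjoint single-world reflexive frames: each is trivially connected, but their disjoint union has 2 worlds with no edge between distinct components, so it is not connected.
So the class is not modally definable.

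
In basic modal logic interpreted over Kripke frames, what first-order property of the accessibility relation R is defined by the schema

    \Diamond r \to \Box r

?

partial functionality: \forall x \forall y \forall z (Rxy \wedge Rxz \to y = z)

This is the CD axiom.
Its frame correspondent is partial functionality — \forall x \forall y \forall z (Rxy \wedge Rxz \to y = z).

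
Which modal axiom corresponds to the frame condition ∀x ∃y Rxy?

This is seriality; the standard corresponding axiom is D: □s → ◇s.

□s → ◇s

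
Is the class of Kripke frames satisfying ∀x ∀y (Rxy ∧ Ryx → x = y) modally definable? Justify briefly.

Modal frame validity is preserved under surjective bounded morphisms.
The 8-cycle (worlds s,t,u,v,w,x,y,z with s→t→u→v→w→x→y→z→s) is antisymmetric. Sending even-indexed worlds to • and odd-indexed worlds to ∘ is a surjective bounded morphism onto the two-world frame with •↔∘, which is not antisymmetric.
So no modal formula (or set of formulas) defines exactly the antisymmetric frames.

Not definable by any modal formula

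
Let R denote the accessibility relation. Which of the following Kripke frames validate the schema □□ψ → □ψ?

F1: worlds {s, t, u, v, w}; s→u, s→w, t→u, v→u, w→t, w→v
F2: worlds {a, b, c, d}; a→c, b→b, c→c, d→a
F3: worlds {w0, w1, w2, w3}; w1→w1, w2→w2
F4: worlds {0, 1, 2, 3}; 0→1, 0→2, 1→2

Frame correspondent (Sahlqvist): ∀x ∀y (Rxy → ∃z (Rxz ∧ Rzy)) — i.e. density.
F1: fails — Rwt but no z with Rwz and Rzt.
F2: fails — Rda but no z with Rdz and Rza.
F3: holds.
F4: fails — R12 but no z with R1z and Rz2.
Valid on: F3.

F3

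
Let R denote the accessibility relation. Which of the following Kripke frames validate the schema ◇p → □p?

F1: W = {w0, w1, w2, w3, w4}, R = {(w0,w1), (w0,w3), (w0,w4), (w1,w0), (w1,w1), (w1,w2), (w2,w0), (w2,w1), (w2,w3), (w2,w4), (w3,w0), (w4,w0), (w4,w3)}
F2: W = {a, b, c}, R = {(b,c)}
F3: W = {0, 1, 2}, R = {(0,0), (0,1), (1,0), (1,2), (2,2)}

The schema corresponds to partial functionality: ∀x ∀y ∀z (Rxy ∧ Rxz → y = z).
F1: fails — w0 sees both w1 and w3.
F2: condition met.
F3: fails — 0 sees both 0 and 1.
Valid on: F2.

F2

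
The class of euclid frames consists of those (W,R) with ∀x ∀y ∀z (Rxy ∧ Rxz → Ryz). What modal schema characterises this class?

◇s → □◇s

This is the Euclidean property; the standard corresponding axiom is 5: ◇s → □◇s.
Suppose ◇s→□◇s is valid. Take Rxy, Rxz and set V(s)={y}. Then ◇s at x, so □◇s at x, so ◇s at z, so some w with Rzw has s; w=y, i.e. Rzy. By symmetry of the argument, Ryz.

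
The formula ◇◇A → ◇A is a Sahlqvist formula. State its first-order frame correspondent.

Transitivity

This is frame-equivalent to □A → □□A (substitute ¬A for A and contrapose).
Suppose □A→□□A is valid. Take Rxy, Ryz and set V(A)={w : Rxw}. Then □A at x, so □□A at x, so □A at y, so A at z, i.e. Rxz.
The converse is a direct semantic check.
So the correspondent is transitivity.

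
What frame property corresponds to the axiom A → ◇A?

This is a form of the T axiom.
It corresponds to reflexivity: ∀x Rxx.

Reflexivity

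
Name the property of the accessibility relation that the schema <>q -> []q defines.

Suppose ◇q→□q is valid. Take Rxy, Rxz and set V(q)={y}. Then ◇q at x, so □q at x, so q at z, i.e. z=y.

partial functionality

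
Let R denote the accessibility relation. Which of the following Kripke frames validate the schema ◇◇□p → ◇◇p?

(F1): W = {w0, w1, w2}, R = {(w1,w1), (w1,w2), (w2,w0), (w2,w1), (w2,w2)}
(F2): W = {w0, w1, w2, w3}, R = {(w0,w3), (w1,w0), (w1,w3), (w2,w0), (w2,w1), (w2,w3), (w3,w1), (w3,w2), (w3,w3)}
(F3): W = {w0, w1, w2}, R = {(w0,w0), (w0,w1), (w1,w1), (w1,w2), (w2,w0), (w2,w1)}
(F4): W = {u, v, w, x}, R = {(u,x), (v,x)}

(F2), (F3), (F4)

This is the axiom for a generalized confluence (Geach) condition; its first-order frame correspondent is ∀x ∀y (xR²y → ∃w (yRw ∧ xR²w)).
(F1): fails — w1R²w0 but no w with w0Rw and w1R²w.
(F2): satisfies the condition.
(F3): satisfies the condition.
(F4): satisfies the condition.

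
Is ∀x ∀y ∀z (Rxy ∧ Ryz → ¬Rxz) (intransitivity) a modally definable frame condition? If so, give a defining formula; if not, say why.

Any modally definable frame class is closed under surjective bounded morphisms.
The 7-cycle (worlds a,b,c,d,e,f,g with a→b→c→d→e→f→g→a) is intransitive. Mapping every world to a single reflexive point • is a surjective bounded morphism; the reflexive point is not intransitive (R••∧R•• but R••).
So no modal formula (or set of formulas) defines exactly the intransitive frames.

Not definable by any modal formula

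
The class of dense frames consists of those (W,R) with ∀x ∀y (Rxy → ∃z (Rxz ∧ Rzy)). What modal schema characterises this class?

□□p → □p

A defining formula is □□p → □p (the C4 axiom).
Suppose □□p→□p is valid. Take Rxy and set V(p)={w : xR²w}. Then □□p at x, so □p at x, so p at y, i.e. ∃z(Rxz∧Rzy).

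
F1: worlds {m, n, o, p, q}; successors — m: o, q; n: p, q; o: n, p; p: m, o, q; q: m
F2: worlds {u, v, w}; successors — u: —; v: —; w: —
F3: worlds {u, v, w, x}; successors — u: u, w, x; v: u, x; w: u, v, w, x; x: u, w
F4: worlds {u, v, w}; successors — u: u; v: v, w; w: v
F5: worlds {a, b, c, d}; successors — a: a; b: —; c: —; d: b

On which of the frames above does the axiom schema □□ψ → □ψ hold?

This is the axiom for density; its first-order frame correspondent is ∀x ∀y (Rxy → ∃z (Rxz ∧ Rzy)).
F1: fails — Ron but no z with Roz and Rzn.
F2: ✓.
F3: ✓.
F4: ✓.
F5: fails — Rdb but no z with Rdz and Rzb.
Valid on: F2, F3, F4.

F2, F3, F4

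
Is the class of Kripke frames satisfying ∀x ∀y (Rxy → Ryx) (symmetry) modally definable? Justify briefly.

The condition is symmetry. A defining modal formula is p → □◇p.
Suppose p→□◇p is valid. Take Rxy and set V(p)={x}. Then p at x, so □◇p at x, so ◇p at y, so some z with Ryz has p; z=x, i.e. Ryx.

Yes — defined by p → □◇p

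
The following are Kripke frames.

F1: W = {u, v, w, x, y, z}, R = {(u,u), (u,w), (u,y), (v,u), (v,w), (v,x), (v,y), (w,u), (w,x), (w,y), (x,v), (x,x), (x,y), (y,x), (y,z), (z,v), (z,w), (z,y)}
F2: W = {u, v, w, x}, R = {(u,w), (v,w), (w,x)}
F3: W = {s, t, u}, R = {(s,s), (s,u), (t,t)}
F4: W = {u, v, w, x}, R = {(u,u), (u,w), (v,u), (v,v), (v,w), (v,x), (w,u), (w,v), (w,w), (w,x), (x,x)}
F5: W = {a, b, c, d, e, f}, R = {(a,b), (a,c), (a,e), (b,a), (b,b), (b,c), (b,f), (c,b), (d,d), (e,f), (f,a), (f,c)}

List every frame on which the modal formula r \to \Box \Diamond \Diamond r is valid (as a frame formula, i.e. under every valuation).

Frame correspondent (Sahlqvist): \forall x \forall z (xRz \to \exists w (x = w \wedge z R^2 w)) — i.e. a generalized confluence (Geach) condition.
F1: fails — uRy but no t with u=t and yR²t.
F2: fails — uRw but no t with u=t and wR²t.
F3: fails — sRu but no w with s=w and uR²w.
F4: fails — vRx but no t with v=t and xR²t.
F5: holds.
Valid on: F5.

F5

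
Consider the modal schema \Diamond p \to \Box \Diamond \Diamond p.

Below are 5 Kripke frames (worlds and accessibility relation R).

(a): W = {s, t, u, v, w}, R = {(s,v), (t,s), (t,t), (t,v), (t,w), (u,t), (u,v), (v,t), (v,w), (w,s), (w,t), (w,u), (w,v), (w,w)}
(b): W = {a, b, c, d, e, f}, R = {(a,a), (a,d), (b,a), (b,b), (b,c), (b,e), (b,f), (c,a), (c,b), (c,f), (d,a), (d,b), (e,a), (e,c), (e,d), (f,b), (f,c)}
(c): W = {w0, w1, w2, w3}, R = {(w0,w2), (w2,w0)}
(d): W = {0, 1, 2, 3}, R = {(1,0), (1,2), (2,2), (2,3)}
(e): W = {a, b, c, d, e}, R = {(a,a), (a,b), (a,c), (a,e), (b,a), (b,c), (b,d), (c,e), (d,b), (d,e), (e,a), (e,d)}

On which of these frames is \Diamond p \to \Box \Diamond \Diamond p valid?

Frame correspondent (Sahlqvist): \forall x \forall y \forall z ((xRy \wedge xRz) \to \exists w (y = w \wedge z R^2 w)) — i.e. a generalized confluence (Geach) condition.
(a): fails — tRs, tRs but no w* with s=w* and sR²w*.
(b): fails — bRc, bRa but no w with c=w and aR²w.
(c): satisfies the condition.
(d): fails — 1R0, 1R0 but no w with 0=w and 0R²w.
(e): fails — aRb, aRc but no w with b=w and cR²w.
Valid on: (c).

(c)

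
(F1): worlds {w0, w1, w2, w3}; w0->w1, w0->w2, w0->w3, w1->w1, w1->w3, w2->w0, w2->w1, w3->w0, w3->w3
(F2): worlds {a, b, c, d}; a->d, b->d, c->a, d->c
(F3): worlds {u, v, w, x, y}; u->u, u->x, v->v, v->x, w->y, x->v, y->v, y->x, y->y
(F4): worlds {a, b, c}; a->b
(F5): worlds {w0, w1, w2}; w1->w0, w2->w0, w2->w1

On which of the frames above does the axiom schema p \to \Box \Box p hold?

Frame correspondent (Sahlqvist): \forall x \forall z (x R^2 z \to \exists w (x = w \wedge z = w)) — i.e. a generalized confluence (Geach) condition.
(F1): fails — w0R²w1 but w0 ≠ w1.
(F2): fails — aR²c but a ≠ c.
(F3): fails — uR²v but u ≠ v.
(F4): satisfies the condition.
(F5): fails — w2R²w0 but w2 ≠ w0.

(F4)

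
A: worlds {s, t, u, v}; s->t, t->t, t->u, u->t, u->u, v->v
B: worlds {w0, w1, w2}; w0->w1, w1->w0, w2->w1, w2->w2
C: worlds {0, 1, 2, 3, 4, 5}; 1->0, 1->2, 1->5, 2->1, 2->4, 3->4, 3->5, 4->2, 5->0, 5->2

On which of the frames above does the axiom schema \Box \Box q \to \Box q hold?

A

This is the axiom for density; its first-order frame correspondent is \forall x \forall y (Rxy \to \exists z (Rxz \wedge Rzy)).
A: ✓.
B: fails — Rw0w1 but no z with Rw0z and Rzw1.
C: fails — R34 but no z with R3z and Rz4.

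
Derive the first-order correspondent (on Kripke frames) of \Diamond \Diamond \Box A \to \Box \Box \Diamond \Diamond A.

This is a Sahlqvist (Geach-type) schema ◇^2□^1A → □^2◇^2A.
Minimal-valuation argument: fix x; take any y with xR^2y and any z with xR^2z. Set V(A) to the set of worlds R-reachable from y in exactly 1 step. Then □^1A holds at y, so the antecedent holds at x; validity forces ◇^2A at z, giving a w with zR^2w and yR^1w.
First-order correspondent: \forall x \forall y \forall z ((x R^2 y \wedge x R^2 z) \to \exists w (yRw \wedge z R^2 w)).

\forall x \forall y \forall z ((x R^2 y \wedge x R^2 z) \to \exists w (yRw \wedge z R^2 w))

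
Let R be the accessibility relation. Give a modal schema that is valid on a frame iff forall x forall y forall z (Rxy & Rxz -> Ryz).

◇s → □◇s

This is the Euclidean property; the standard corresponding axiom is 5: ◇s → □◇s.
Suppose ◇s→□◇s is valid. Take Rxy, Rxz and set V(s)={y}. Then ◇s at x, so □◇s at x, so ◇s at z, so some w with Rzw has s; w=y, i.e. Rzy. By symmetry of the argument, Ryz.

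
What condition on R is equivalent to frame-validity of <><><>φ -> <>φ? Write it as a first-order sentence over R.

forall x forall y (x R^3 y -> exists w (y = w & xRw))

This is a Sahlqvist (Geach-type) schema ◇^3□^0φ → □^0◇^1φ.
First-order correspondent: forall x forall y (x R^3 y -> exists w (y = w & xRw)).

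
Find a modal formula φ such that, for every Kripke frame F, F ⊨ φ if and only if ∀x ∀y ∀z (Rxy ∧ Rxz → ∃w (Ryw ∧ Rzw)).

A defining formula is ◇□ψ → □◇ψ (the .2 axiom).
Suppose ◇□ψ→□◇ψ is valid. Take Rxy, Rxz and set V(ψ)={w : Ryw}. Then □ψ at y so ◇□ψ at x, so □◇ψ at x, so ◇ψ at z, giving w with Rzw and Ryw.

◇□ψ → □◇ψ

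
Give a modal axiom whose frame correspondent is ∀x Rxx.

The condition is reflexivity. The T schema □s → s defines it.
Suppose □s→s is valid. At any x set V(s)={w : Rxw}. Then □s holds at x, so s holds at x, i.e. Rxx.

□s → s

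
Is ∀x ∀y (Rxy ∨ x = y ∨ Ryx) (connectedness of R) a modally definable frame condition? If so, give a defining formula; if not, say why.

Not definable by any modal formula

If a class were modally definable it would be closed under disjoint unions (Goldblatt–Thomason).
Take 4 disjoint single-world reflexive frames: each is trivially connected, but their disjoint union has 4 worlds with no edge between distinct components, so it is not connected.
So the class is not modally definable.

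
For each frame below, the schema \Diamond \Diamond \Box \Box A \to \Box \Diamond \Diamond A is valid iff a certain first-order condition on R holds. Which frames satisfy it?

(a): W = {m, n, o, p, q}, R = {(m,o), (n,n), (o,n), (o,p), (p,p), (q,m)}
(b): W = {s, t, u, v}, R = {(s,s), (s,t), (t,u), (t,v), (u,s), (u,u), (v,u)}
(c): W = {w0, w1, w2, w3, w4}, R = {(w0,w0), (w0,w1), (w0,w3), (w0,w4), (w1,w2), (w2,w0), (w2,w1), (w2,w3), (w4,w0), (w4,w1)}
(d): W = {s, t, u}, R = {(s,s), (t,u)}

The schema corresponds to a generalized confluence (Geach) condition: \forall x \forall y \forall z ((x R^2 y \wedge xRz) \to \exists w (y R^2 w \wedge z R^2 w)).
(a): fails — oR²n, oRp but no w with nR²w and pR²w.
(b): condition met.
(c): fails — w0R²w0, w0Rw3 but no w with w0R²w and w3R²w.
(d): condition met.
Valid on: (b), (d).

(b), (d)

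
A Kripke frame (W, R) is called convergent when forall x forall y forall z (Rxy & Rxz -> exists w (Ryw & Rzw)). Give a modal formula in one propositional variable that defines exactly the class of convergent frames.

◇□r → □◇r

This is convergence; the standard corresponding axiom is .2: ◇□r → □◇r.
Suppose ◇□r→□◇r is valid. Take Rxy, Rxz and set V(r)={w : Ryw}. Then □r at y so ◇□r at x, so □◇r at x, so ◇r at z, giving w with Rzw and Ryw.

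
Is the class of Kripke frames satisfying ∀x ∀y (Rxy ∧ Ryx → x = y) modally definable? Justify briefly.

Not modally definable

Modal frame validity is preserved under surjective bounded morphisms.
The 6-cycle (worlds s,t,u,v,w,x with s→t→u→v→w→x→s) is antisymmetric. Sending even-indexed worlds to a and odd-indexed worlds to b is a surjective bounded morphism onto the two-world frame with a↔b, which is not antisymmetric.
Hence antisymmetry is not modally definable.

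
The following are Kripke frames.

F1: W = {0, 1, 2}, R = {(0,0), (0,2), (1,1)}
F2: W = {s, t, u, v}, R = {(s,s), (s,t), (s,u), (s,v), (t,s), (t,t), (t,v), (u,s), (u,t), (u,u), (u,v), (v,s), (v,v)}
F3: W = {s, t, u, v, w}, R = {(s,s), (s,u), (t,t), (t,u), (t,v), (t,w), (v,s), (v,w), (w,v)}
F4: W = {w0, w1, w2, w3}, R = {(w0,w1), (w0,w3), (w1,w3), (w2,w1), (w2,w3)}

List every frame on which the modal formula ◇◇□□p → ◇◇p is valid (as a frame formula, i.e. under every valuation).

Frame correspondent (Sahlqvist): ∀x ∀y (xR²y → ∃w (yR²w ∧ xR²w)) — i.e. a generalized confluence (Geach) condition.
F1: fails — 0R²2 but no w with 2R²w and 0R²w.
F2: ✓.
F3: fails — sR²u but no w* with uR²w* and sR²w*.
F4: fails — w0R²w3 but no w with w3R²w and w0R²w.
Valid on: F2.

F2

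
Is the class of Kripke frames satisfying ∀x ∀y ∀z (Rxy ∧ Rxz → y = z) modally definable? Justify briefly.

Definable; ◇r → □r defines it

Yes: it is partial functionality, defined by the CD schema ◇r → □r.
Suppose ◇r→□r is valid. Take Rxy, Rxz and set V(r)={y}. Then ◇r at x, so □r at x, so r at z, i.e. z=y.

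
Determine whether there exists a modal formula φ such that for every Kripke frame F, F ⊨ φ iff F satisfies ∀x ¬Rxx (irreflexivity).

Modal frame validity is preserved under surjective bounded morphisms.
The 3-cycle (worlds a,b,c with a→b→c→a) is irreflexive, and the map sending every world to a single reflexive point • is a surjective bounded morphism (forth: every edge maps to (•,•); back: every world has a successor). So any modal formula valid on the 3-cycle is also valid on the reflexive point, which is not irreflexive.
So no modal formula (or set of formulas) defines exactly the irreflexive frames.

No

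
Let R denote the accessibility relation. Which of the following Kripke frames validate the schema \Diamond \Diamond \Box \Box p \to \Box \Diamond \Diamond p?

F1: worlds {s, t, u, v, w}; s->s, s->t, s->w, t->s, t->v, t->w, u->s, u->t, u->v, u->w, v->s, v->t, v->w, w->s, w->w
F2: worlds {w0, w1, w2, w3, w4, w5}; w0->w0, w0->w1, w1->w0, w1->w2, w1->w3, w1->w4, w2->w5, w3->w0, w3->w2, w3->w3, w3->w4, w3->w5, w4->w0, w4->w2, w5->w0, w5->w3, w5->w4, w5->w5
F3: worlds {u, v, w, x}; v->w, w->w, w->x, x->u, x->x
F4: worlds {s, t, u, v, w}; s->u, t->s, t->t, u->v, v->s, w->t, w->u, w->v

F1, F2

This is the axiom for a generalized confluence (Geach) condition; its first-order frame correspondent is \forall x \forall y \forall z ((x R^2 y \wedge xRz) \to \exists w (y R^2 w \wedge z R^2 w)).
F1: satisfies the condition.
F2: satisfies the condition.
F3: fails — wR²u, wRw but no t with uR²t and wR²t.
F4: fails — sR²v, sRu but no w* with vR²w* and uR²w*.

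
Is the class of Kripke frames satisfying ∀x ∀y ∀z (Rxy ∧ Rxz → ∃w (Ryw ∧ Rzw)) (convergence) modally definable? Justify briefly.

This is a Sahlqvist condition; the .2 axiom ◇□r → □◇r defines it.

Yes, by ◇□r → □◇r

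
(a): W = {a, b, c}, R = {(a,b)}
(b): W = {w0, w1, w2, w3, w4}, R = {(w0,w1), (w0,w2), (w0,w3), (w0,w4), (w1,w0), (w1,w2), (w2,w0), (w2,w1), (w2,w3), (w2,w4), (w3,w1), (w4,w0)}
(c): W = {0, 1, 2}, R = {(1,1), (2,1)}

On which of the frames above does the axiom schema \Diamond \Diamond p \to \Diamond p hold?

Frame correspondent (Sahlqvist): \forall x \forall y \forall z (Rxy \wedge Ryz \to Rxz) — i.e. transitivity.
(a): satisfies the condition.
(b): fails — Rw1w2 and Rw2w4 but not Rw1w4.
(c): satisfies the condition.

(a), (c)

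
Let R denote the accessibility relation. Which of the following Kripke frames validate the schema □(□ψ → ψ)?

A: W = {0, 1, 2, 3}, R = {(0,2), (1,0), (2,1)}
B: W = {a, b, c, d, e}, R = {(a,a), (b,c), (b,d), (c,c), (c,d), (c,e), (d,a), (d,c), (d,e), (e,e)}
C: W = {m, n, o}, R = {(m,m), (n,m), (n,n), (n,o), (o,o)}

Frame correspondent (Sahlqvist): ∀x ∀y (Rxy → Ryy) — i.e. shift-reflexivity.
A: fails — R10 but not R00.
B: fails — Rcd but not Rdd.
C: satisfies the condition.
Valid on: C.

C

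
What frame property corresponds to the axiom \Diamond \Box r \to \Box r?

This schema is equivalent to the 5 axiom ◇r → □◇r.
Its frame correspondent is the Euclidean property — \forall x \forall y \forall z (Rxy \wedge Rxz \to Ryz).

the Euclidean property: \forall x \forall y \forall z (Rxy \wedge Rxz \to Ryz)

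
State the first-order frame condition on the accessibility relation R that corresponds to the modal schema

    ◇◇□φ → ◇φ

This is a Sahlqvist (Geach-type) schema ◇^2□^1φ → □^0◇^1φ.
Minimal-valuation argument: fix x; take any y with xR^2y and any z with xR^0z. Set V(φ) to the set of worlds R-reachable from y in exactly 1 step. Then □^1φ holds at y, so the antecedent holds at x; validity forces ◇^1φ at z, giving a w with zR^1w and yR^1w.
First-order correspondent: ∀x ∀y (xR²y → ∃w (yRw ∧ xRw)).

∀x ∀y (xR²y → ∃w (yRw ∧ xRw))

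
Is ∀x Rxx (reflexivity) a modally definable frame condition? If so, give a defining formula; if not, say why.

Yes, by □q → q

The condition is reflexivity. A defining modal formula is □q → q.
Suppose □q→q is valid. At any x set V(q)={w : Rxw}. Then □q holds at x, so q holds at x, i.e. Rxx.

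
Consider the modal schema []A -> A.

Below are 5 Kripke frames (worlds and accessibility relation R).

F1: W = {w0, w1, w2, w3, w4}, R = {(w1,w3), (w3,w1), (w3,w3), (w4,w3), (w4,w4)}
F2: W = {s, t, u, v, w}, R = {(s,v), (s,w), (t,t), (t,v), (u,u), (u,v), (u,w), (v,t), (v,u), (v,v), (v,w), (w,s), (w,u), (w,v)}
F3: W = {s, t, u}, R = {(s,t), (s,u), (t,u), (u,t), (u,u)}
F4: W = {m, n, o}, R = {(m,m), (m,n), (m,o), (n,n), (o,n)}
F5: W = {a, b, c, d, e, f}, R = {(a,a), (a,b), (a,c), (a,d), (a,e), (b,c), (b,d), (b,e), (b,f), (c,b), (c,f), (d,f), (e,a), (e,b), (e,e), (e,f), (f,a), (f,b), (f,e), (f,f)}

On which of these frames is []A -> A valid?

none

The schema corresponds to reflexivity: forall x Rxx.
F1: fails — world w0 does not see itself.
F2: fails — world s does not see itself.
F3: fails — world s does not see itself.
F4: fails — world o does not see itself.
F5: fails — world b does not see itself.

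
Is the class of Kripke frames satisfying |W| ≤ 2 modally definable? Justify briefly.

No — not modally definable

If a class were modally definable it would be closed under disjoint unions (Goldblatt–Thomason).
Any modal formula valid on each of 3 disjoint one-world frames is valid on their disjoint union (validity is preserved under disjoint unions). Each one-world frame has |W|=1≤2, but the union has |W|=3.
Hence having at most 2 worlds is not modally definable.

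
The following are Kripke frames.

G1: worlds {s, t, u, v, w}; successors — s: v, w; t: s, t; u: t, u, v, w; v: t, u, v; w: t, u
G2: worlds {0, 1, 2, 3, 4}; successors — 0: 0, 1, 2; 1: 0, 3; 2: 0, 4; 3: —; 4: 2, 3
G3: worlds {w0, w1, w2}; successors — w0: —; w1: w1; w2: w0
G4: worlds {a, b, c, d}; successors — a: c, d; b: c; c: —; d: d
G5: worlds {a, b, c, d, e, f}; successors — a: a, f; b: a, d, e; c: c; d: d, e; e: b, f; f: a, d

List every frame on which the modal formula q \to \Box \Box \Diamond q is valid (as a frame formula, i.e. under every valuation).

G3

Frame correspondent (Sahlqvist): \forall x \forall z (x R^2 z \to \exists w (x = w \wedge zRw)) — i.e. a generalized confluence (Geach) condition.
G1: fails — sR²u but no w* with s=w* and uRw*.
G2: fails — 0R²3 but no w with 0=w and 3Rw.
G3: ✓.
G4: fails — aR²d but no w with a=w and dRw.
G5: fails — aR²d but no w with a=w and dRw.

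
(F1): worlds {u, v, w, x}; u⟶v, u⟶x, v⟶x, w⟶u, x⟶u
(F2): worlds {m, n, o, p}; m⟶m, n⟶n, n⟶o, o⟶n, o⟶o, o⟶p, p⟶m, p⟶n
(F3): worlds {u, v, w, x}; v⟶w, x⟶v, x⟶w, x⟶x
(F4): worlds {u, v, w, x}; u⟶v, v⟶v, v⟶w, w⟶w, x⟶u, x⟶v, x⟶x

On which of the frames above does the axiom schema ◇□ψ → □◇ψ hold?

This is the axiom for convergence; its first-order frame correspondent is ∀x ∀y ∀z (Rxy ∧ Rxz → ∃w (Ryw ∧ Rzw)).
(F1): fails — Ruv and Rux but v and x have no common successor.
(F2): fails — Rpm and Rpn but m and n have no common successor.
(F3): fails — Rvw and Rvw but w and w have no common successor.
(F4): condition met.
Valid on: (F4).

(F4)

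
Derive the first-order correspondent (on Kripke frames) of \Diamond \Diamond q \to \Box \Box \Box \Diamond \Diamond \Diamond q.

This is a Sahlqvist (Geach-type) schema ◇^2□^0q → □^3◇^3q.
First-order correspondent: \forall x \forall y \forall z ((x R^2 y \wedge x R^3 z) \to \exists w (y = w \wedge z R^3 w)).

\forall x \forall y \forall z ((x R^2 y \wedge x R^3 z) \to \exists w (y = w \wedge z R^3 w))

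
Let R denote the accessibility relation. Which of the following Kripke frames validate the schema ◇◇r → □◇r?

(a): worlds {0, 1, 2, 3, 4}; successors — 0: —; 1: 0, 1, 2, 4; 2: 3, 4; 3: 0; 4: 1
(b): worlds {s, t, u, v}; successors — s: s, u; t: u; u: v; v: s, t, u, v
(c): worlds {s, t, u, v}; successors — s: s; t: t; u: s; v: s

(c)

This is the axiom for a generalized confluence (Geach) condition; its first-order frame correspondent is ∀x ∀y ∀z ((xR²y ∧ xRz) → ∃w (y = w ∧ zRw)).
(a): fails — 1R²0, 1R0 but no w with 0=w and 0Rw.
(b): fails — sR²s, sRu but no w with s=w and uRw.
(c): ✓.
Valid on: (c).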